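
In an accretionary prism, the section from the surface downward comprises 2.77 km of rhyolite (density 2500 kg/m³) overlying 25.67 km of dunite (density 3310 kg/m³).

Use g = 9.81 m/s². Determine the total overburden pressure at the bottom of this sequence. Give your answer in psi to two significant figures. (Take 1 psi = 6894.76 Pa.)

130000 psi

rhyolite: 2500 kg/m³ × 9.81 m/s² × 2770 m = 6.793×10^7 Pa = 9853 psi
dunite: 3310 kg/m³ × 9.81 m/s² × 25670 m = 8.335×10^8 Pa = 1.209×10^5 psi
Total = 9853 + 1.209×10^5 = 1.3075×10^5 psi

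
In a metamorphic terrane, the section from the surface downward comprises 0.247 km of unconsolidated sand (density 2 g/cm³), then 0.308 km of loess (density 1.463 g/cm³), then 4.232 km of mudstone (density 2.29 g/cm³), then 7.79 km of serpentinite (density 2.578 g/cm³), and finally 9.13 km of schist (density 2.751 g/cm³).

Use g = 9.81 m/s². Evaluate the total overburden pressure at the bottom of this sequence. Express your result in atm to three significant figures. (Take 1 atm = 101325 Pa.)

5410 atm

unconsolidated sand: 2000 kg/m³ × 9.81 m/s² × 247 m = 4.846×10^6 Pa = 47.83 atm
loess: 1463 kg/m³ × 9.81 m/s² × 308 m = 4.420×10^6 Pa = 43.63 atm
mudstone: 2290 kg/m³ × 9.81 m/s² × 4232 m = 9.507×10^7 Pa = 938.3 atm
serpentinite: 2578 kg/m³ × 9.81 m/s² × 7790 m = 1.970×10^8 Pa = 1944 atm
schist: 2751 kg/m³ × 9.81 m/s² × 9130 m = 2.464×10^8 Pa = 2432 atm
Total = 47.83 + 43.63 + 938.3 + 1944 + 2432 = 5405.8 atm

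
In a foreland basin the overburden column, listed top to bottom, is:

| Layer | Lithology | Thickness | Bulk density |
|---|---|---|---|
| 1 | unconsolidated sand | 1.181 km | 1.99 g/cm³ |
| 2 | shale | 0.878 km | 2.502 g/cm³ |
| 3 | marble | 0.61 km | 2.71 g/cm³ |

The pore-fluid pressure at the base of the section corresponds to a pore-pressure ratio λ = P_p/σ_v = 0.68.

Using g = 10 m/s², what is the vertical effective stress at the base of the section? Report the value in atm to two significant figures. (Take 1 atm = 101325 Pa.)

200 atm

Overburden (lithostatic) stress σ_v:
unconsolidated sand: 1990 kg/m³ × 10 m/s² × 1181 m = 2.350×10^7 Pa = 23.50 MPa
shale: 2502 kg/m³ × 10 m/s² × 878 m = 2.197×10^7 Pa = 21.97 MPa
marble: 2710 kg/m³ × 10 m/s² × 610 m = 1.653×10^7 Pa = 16.53 MPa
Total = 23.50 + 21.97 + 16.53 = 62.000 MPa
Pore pressure P_p = λ·σ_v = 0.68 × 62.00 MPa = 42.16 MPa
Effective stress σ' = σ_v − P_p = 62.00 − 42.16 = 19.840 MPa = 195.81 atm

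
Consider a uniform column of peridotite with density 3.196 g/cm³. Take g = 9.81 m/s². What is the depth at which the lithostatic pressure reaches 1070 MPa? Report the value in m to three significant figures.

h = P/(ρg) = 1070 MPa / (3196 kg/m³ × 9.81 m/s²) = 1.070×10^9 Pa / 31353 Pa/m = 34128 m

34100 m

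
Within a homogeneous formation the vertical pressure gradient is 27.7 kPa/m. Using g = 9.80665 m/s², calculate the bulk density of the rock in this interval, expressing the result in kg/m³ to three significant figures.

2820 kg/m³

ρ = (dP/dz)/g = 27.7 kPa/m / 9.80665 m/s² = 27700 Pa/m / 9.80665 m/s² = 2824.6 kg/m³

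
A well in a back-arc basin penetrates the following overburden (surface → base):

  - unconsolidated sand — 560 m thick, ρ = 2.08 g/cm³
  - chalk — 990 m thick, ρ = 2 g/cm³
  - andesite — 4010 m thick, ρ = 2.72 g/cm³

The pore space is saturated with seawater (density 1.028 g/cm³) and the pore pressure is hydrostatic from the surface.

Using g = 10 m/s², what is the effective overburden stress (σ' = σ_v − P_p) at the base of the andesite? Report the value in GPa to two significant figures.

Overburden (lithostatic) stress σ_v:
unconsolidated sand: 2080 kg/m³ × 10 m/s² × 560 m = 1.165×10^7 Pa = 11.65 MPa
chalk: 2000 kg/m³ × 10 m/s² × 990 m = 1.980×10^7 Pa = 19.80 MPa
andesite: 2720 kg/m³ × 10 m/s² × 4010 m = 1.091×10^8 Pa = 109.1 MPa
Total = 11.65 + 19.80 + 109.1 = 140.52 MPa
Pore pressure P_p = 1028 kg/m³ × 10 m/s² × 5560 m = 5.716×10^7 Pa = 57.16 MPa
Effective stress σ' = σ_v − P_p = 140.5 − 57.16 = 83.363 MPa = 0.083363 GPa

0.083 GPa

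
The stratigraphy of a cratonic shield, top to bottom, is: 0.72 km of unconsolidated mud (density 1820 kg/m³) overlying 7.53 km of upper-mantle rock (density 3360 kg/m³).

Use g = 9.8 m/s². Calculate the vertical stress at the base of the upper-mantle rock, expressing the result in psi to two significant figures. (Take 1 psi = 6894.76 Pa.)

38000 psi

unconsolidated mud: 1820 kg/m³ × 9.8 m/s² × 720 m = 1.284×10^7 Pa = 1863 psi
upper-mantle rock: 3360 kg/m³ × 9.8 m/s² × 7530 m = 2.479×10^8 Pa = 35962 psi
Total = 1863 + 35962 = 37824 psi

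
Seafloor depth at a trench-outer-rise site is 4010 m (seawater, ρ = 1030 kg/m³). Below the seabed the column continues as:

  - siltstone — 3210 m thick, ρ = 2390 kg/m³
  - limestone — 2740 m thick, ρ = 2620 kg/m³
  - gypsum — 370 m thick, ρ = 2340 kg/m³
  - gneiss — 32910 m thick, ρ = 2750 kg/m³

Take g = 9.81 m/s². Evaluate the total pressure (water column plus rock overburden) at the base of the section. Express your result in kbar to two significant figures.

11 kbar

seawater: 1030 kg/m³ × 9.81 m/s² × 4010 m = 4.052×10^7 Pa = 0.4052 kbar
siltstone: 2390 kg/m³ × 9.81 m/s² × 3210 m = 7.526×10^7 Pa = 0.7526 kbar
limestone: 2620 kg/m³ × 9.81 m/s² × 2740 m = 7.042×10^7 Pa = 0.7042 kbar
gypsum: 2340 kg/m³ × 9.81 m/s² × 370 m = 8.493×10^6 Pa = 0.08493 kbar
gneiss: 2750 kg/m³ × 9.81 m/s² × 32910 m = 8.878×10^8 Pa = 8.878 kbar
Total = 0.4052 + 0.7526 + 0.7042 + 0.08493 + 8.878 = 10.825 kbar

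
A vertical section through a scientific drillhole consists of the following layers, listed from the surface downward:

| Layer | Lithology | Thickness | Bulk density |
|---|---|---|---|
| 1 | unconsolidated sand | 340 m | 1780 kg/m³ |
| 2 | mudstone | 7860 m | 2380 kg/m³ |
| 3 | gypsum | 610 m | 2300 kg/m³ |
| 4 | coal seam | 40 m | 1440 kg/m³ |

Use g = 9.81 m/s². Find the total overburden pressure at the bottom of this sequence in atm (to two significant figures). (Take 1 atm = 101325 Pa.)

unconsolidated sand: 1780 kg/m³ × 9.81 m/s² × 340 m = 5.937×10^6 Pa = 58.59 atm
mudstone: 2380 kg/m³ × 9.81 m/s² × 7860 m = 1.835×10^8 Pa = 1811 atm
gypsum: 2300 kg/m³ × 9.81 m/s² × 610 m = 1.376×10^7 Pa = 135.8 atm
coal seam: 1440 kg/m³ × 9.81 m/s² × 40 m = 5.651×10^5 Pa = 5.577 atm
Total = 58.59 + 1811 + 135.8 + 5.577 = 2011.1 atm

2000 atm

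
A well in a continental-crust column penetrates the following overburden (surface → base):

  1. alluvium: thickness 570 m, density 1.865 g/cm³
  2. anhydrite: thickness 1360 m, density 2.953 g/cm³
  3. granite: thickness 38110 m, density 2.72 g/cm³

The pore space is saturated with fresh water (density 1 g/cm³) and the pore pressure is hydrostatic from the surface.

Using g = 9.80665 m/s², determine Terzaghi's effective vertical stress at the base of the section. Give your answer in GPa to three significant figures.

0.674 GPa

Overburden (lithostatic) stress σ_v:
alluvium: 1865 kg/m³ × 9.80665 m/s² × 570 m = 1.042×10^7 Pa = 10.42 MPa
anhydrite: 2953 kg/m³ × 9.80665 m/s² × 1360 m = 3.938×10^7 Pa = 39.38 MPa
granite: 2720 kg/m³ × 9.80665 m/s² × 38110 m = 1.017×10^9 Pa = 1017 MPa
Total = 10.42 + 39.38 + 1017 = 1066.4 MPa
Pore pressure P_p = 1000 kg/m³ × 9.80665 m/s² × 40040 m = 3.927×10^8 Pa = 392.7 MPa
Effective stress σ' = σ_v − P_p = 1066 − 392.7 = 673.70 MPa = 0.67370 GPa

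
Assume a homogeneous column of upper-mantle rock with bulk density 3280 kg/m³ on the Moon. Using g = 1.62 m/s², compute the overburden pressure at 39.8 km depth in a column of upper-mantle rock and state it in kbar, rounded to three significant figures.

2.11 kbar

upper-mantle rock: 3280 kg/m³ × 1.62 m/s² × 39800 m = 2.115×10^8 Pa = 2.115 kbar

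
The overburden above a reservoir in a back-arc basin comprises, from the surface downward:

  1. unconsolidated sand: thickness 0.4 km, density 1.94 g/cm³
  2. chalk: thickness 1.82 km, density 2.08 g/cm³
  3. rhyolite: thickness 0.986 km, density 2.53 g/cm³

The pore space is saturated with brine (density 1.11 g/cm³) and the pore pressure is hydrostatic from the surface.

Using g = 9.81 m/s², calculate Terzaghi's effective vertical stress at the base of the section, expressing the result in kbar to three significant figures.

0.343 kbar

Overburden (lithostatic) stress σ_v:
unconsolidated sand: 1940 kg/m³ × 9.81 m/s² × 400 m = 7.613×10^6 Pa = 7.613 MPa
chalk: 2080 kg/m³ × 9.81 m/s² × 1820 m = 3.714×10^7 Pa = 37.14 MPa
rhyolite: 2530 kg/m³ × 9.81 m/s² × 986 m = 2.447×10^7 Pa = 24.47 MPa
Total = 7.613 + 37.14 + 24.47 = 69.221 MPa
Pore pressure P_p = 1110 kg/m³ × 9.81 m/s² × 3206 m = 3.491×10^7 Pa = 34.91 MPa
Effective stress σ' = σ_v − P_p = 69.22 − 34.91 = 34.311 MPa = 0.34311 kbar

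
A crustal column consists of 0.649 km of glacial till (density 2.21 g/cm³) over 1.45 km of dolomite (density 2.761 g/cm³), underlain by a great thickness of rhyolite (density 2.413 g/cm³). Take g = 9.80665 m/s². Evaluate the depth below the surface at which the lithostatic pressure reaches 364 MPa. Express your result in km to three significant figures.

15.2 km

Pressure at base of upper layers: 2210×9.80665×649 + 2761×9.80665×1450 = 5.333×10^7 Pa = 53.33 MPa
Remaining pressure to be supplied by rhyolite: 3.640×10^8 − 5.333×10^7 = 3.107×10^8 Pa
Additional depth in rhyolite = 3.107×10^8 Pa / (2413 kg/m³ × 9.80665 m/s²) = 13129 m
Total depth = 2099 m + 13129 m = 15228 m
= 15.228 km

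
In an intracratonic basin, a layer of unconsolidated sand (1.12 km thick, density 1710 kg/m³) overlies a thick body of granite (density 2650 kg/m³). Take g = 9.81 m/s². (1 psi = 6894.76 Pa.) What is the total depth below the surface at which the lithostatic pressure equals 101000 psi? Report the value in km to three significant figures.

Pressure at base of upper layers: 1710×9.81×1120 = 1.879×10^7 Pa = 2725 psi
Remaining pressure to be supplied by granite: 6.964×10^8 − 1.879×10^7 = 6.776×10^8 Pa
Additional depth in granite = 6.776×10^8 Pa / (2650 kg/m³ × 9.81 m/s²) = 26064 m
Total depth = 1120 m + 26064 m = 27184 m
= 27.184 km

27.2 km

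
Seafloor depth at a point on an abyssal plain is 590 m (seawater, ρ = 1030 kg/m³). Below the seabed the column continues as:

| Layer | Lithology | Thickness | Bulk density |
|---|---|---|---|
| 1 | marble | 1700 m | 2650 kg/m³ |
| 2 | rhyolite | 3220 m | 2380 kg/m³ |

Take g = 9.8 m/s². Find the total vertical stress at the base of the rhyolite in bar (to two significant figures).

1300 bar

seawater: 1030 kg/m³ × 9.8 m/s² × 590 m = 5.955×10^6 Pa = 59.55 bar
marble: 2650 kg/m³ × 9.8 m/s² × 1700 m = 4.415×10^7 Pa = 441.5 bar
rhyolite: 2380 kg/m³ × 9.8 m/s² × 3220 m = 7.510×10^7 Pa = 751.0 bar
Total = 59.55 + 441.5 + 751.0 = 1252.1 bar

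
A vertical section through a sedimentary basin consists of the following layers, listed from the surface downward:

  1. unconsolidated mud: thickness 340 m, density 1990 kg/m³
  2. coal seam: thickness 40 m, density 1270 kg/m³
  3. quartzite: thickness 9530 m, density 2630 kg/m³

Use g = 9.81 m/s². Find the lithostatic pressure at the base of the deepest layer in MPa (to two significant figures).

unconsolidated mud: 1990 kg/m³ × 9.81 m/s² × 340 m = 6.637×10^6 Pa = 6.637 MPa
coal seam: 1270 kg/m³ × 9.81 m/s² × 40 m = 4.983×10^5 Pa = 0.4983 MPa
quartzite: 2630 kg/m³ × 9.81 m/s² × 9530 m = 2.459×10^8 Pa = 245.9 MPa
Total = 6.637 + 0.4983 + 245.9 = 253.01 MPa

250 MPa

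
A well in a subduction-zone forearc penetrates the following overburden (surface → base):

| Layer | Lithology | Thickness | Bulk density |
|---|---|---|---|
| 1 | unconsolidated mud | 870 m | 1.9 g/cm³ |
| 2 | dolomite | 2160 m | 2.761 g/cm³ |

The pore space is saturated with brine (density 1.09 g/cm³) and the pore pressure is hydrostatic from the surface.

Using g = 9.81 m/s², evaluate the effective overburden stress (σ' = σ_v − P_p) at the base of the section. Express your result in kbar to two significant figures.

Overburden (lithostatic) stress σ_v:
unconsolidated mud: 1900 kg/m³ × 9.81 m/s² × 870 m = 1.622×10^7 Pa = 16.22 MPa
dolomite: 2761 kg/m³ × 9.81 m/s² × 2160 m = 5.850×10^7 Pa = 58.50 MPa
Total = 16.22 + 58.50 = 74.720 MPa
Pore pressure P_p = 1090 kg/m³ × 9.81 m/s² × 3030 m = 3.240×10^7 Pa = 32.40 MPa
Effective stress σ' = σ_v − P_p = 74.72 − 32.40 = 42.321 MPa = 0.42321 kbar

0.42 kbar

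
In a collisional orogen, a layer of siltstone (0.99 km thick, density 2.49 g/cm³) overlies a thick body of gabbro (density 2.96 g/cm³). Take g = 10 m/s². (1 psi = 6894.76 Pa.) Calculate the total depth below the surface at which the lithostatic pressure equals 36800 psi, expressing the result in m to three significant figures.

Pressure at base of upper layers: 2490×10×990 = 2.465×10^7 Pa = 3575 psi
Remaining pressure to be supplied by gabbro: 2.537×10^8 − 2.465×10^7 = 2.291×10^8 Pa
Additional depth in gabbro = 2.291×10^8 Pa / (2960 kg/m³ × 10 m/s²) = 7739.1 m
Total depth = 990 m + 7739.1 m = 8729.1 m

8730 m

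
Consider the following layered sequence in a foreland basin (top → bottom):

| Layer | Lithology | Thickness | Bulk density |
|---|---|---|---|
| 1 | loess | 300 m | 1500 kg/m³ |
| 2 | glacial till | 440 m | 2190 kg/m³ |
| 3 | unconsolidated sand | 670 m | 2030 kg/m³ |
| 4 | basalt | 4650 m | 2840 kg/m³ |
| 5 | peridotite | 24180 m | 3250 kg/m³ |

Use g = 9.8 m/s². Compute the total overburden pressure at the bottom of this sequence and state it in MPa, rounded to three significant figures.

927 MPa

loess: 1500 kg/m³ × 9.8 m/s² × 300 m = 4.410×10^6 Pa = 4.410 MPa
glacial till: 2190 kg/m³ × 9.8 m/s² × 440 m = 9.443×10^6 Pa = 9.443 MPa
unconsolidated sand: 2030 kg/m³ × 9.8 m/s² × 670 m = 1.333×10^7 Pa = 13.33 MPa
basalt: 2840 kg/m³ × 9.8 m/s² × 4650 m = 1.294×10^8 Pa = 129.4 MPa
peridotite: 3250 kg/m³ × 9.8 m/s² × 24180 m = 7.701×10^8 Pa = 770.1 MPa
Total = 4.410 + 9.443 + 13.33 + 129.4 + 770.1 = 926.73 MPa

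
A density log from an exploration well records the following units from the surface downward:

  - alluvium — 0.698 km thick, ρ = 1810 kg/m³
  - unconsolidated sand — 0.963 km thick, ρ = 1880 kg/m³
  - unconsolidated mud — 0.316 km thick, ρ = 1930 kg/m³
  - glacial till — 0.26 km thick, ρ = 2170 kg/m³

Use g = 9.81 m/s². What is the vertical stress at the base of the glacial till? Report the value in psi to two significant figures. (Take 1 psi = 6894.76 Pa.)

6000 psi

alluvium: 1810 kg/m³ × 9.81 m/s² × 698 m = 1.239×10^7 Pa = 1798 psi
unconsolidated sand: 1880 kg/m³ × 9.81 m/s² × 963 m = 1.776×10^7 Pa = 2576 psi
unconsolidated mud: 1930 kg/m³ × 9.81 m/s² × 316 m = 5.983×10^6 Pa = 867.7 psi
glacial till: 2170 kg/m³ × 9.81 m/s² × 260 m = 5.535×10^6 Pa = 802.8 psi
Total = 1798 + 2576 + 867.7 + 802.8 = 6044.0 psi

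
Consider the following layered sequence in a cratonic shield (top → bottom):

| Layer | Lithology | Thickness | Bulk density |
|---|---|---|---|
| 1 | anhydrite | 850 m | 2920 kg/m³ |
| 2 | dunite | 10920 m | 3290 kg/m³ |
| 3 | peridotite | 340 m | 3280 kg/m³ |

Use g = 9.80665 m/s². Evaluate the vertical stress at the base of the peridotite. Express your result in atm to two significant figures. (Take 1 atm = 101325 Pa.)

3800 atm

anhydrite: 2920 kg/m³ × 9.80665 m/s² × 850 m = 2.434×10^7 Pa = 240.2 atm
dunite: 3290 kg/m³ × 9.80665 m/s² × 10920 m = 3.523×10^8 Pa = 3477 atm
peridotite: 3280 kg/m³ × 9.80665 m/s² × 340 m = 1.094×10^7 Pa = 107.9 atm
Total = 240.2 + 3477 + 107.9 = 3825.3 atm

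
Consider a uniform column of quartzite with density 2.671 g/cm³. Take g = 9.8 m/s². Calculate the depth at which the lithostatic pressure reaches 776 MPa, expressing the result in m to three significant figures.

29600 m

h = P/(ρg) = 776 MPa / (2671 kg/m³ × 9.8 m/s²) = 7.760×10^8 Pa / 26176 Pa/m = 29646 m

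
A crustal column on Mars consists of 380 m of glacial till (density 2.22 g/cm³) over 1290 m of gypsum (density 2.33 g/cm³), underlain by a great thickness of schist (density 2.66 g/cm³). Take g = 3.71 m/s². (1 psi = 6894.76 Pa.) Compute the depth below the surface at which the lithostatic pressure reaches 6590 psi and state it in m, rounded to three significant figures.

4830 m

Pressure at base of upper layers: 2220×3.71×380 + 2330×3.71×1290 = 1.428×10^7 Pa = 2071 psi
Remaining pressure to be supplied by schist: 4.544×10^7 − 1.428×10^7 = 3.116×10^7 Pa
Additional depth in schist = 3.116×10^7 Pa / (2660 kg/m³ × 3.71 m/s²) = 3157.0 m
Total depth = 1670 m + 3157.0 m = 4827.0 m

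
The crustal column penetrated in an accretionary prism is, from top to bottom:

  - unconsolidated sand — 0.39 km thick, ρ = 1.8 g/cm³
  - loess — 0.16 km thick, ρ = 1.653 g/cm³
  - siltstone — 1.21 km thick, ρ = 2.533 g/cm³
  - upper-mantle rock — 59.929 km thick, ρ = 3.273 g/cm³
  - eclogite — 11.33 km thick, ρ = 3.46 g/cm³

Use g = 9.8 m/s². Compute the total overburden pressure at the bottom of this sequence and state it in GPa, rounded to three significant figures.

2.35 GPa

unconsolidated sand: 1800 kg/m³ × 9.8 m/s² × 390 m = 6.880×10^6 Pa = 6.880×10^-3 GPa
loess: 1653 kg/m³ × 9.8 m/s² × 160 m = 2.592×10^6 Pa = 2.592×10^-3 GPa
siltstone: 2533 kg/m³ × 9.8 m/s² × 1210 m = 3.004×10^7 Pa = 0.03004 GPa
upper-mantle rock: 3273 kg/m³ × 9.8 m/s² × 59929 m = 1.922×10^9 Pa = 1.922 GPa
eclogite: 3460 kg/m³ × 9.8 m/s² × 11330 m = 3.842×10^8 Pa = 0.3842 GPa
Total = 6.880×10^-3 + 2.592×10^-3 + 0.03004 + 1.922 + 0.3842 = 2.3459 GPa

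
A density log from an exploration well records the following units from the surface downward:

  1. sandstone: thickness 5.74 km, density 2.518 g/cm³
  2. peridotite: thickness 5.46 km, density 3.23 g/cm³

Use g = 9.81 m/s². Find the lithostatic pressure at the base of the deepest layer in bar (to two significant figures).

sandstone: 2518 kg/m³ × 9.81 m/s² × 5740 m = 1.418×10^8 Pa = 1418 bar
peridotite: 3230 kg/m³ × 9.81 m/s² × 5460 m = 1.730×10^8 Pa = 1730 bar
Total = 1418 + 1730 = 3147.9 bar

3100 bar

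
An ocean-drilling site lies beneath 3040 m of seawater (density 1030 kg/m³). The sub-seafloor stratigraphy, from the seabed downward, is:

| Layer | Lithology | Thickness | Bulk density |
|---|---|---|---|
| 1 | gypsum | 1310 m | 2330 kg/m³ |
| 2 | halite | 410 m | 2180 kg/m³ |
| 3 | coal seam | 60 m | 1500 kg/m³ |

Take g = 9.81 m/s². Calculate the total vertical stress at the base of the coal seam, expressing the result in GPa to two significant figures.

seawater: 1030 kg/m³ × 9.81 m/s² × 3040 m = 3.072×10^7 Pa = 0.03072 GPa
gypsum: 2330 kg/m³ × 9.81 m/s² × 1310 m = 2.994×10^7 Pa = 0.02994 GPa
halite: 2180 kg/m³ × 9.81 m/s² × 410 m = 8.768×10^6 Pa = 8.768×10^-3 GPa
coal seam: 1500 kg/m³ × 9.81 m/s² × 60 m = 8.829×10^5 Pa = 8.829×10^-4 GPa
Total = 0.03072 + 0.02994 + 8.768×10^-3 + 8.829×10^-4 = 0.070311 GPa

0.070 GPa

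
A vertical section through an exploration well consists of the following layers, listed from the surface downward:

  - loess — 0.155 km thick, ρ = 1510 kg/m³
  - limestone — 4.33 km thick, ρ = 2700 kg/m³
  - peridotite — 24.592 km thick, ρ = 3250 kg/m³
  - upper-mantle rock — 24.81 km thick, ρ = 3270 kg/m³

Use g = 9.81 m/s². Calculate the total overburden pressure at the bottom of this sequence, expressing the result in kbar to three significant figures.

loess: 1510 kg/m³ × 9.81 m/s² × 155 m = 2.296×10^6 Pa = 0.02296 kbar
limestone: 2700 kg/m³ × 9.81 m/s² × 4330 m = 1.147×10^8 Pa = 1.147 kbar
peridotite: 3250 kg/m³ × 9.81 m/s² × 24592 m = 7.841×10^8 Pa = 7.841 kbar
upper-mantle rock: 3270 kg/m³ × 9.81 m/s² × 24810 m = 7.959×10^8 Pa = 7.959 kbar
Total = 0.02296 + 1.147 + 7.841 + 7.959 = 16.969 kbar

17.0 kbar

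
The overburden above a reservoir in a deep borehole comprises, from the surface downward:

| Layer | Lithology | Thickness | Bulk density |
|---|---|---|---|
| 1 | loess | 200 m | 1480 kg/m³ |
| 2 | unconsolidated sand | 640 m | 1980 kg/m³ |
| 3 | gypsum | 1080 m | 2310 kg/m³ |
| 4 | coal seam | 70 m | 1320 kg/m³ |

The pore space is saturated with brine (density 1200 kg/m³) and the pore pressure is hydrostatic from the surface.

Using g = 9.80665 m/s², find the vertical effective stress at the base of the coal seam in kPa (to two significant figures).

17000 kPa

Overburden (lithostatic) stress σ_v:
loess: 1480 kg/m³ × 9.80665 m/s² × 200 m = 2.903×10^6 Pa = 2.903 MPa
unconsolidated sand: 1980 kg/m³ × 9.80665 m/s² × 640 m = 1.243×10^7 Pa = 12.43 MPa
gypsum: 2310 kg/m³ × 9.80665 m/s² × 1080 m = 2.447×10^7 Pa = 24.47 MPa
coal seam: 1320 kg/m³ × 9.80665 m/s² × 70 m = 9.061×10^5 Pa = 0.9061 MPa
Total = 2.903 + 12.43 + 24.47 + 0.9061 = 40.702 MPa
Pore pressure P_p = 1200 kg/m³ × 9.80665 m/s² × 1990 m = 2.342×10^7 Pa = 23.42 MPa
Effective stress σ' = σ_v − P_p = 40.70 − 23.42 = 17.283 MPa = 17283 kPa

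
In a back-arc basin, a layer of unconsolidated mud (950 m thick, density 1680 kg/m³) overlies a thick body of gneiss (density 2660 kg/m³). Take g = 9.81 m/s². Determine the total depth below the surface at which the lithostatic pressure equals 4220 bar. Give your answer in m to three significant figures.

Pressure at base of upper layers: 1680×9.81×950 = 1.566×10^7 Pa = 156.6 bar
Remaining pressure to be supplied by gneiss: 4.220×10^8 − 1.566×10^7 = 4.063×10^8 Pa
Additional depth in gneiss = 4.063×10^8 Pa / (2660 kg/m³ × 9.81 m/s²) = 15572 m
Total depth = 950 m + 15572 m = 16522 m

16500 m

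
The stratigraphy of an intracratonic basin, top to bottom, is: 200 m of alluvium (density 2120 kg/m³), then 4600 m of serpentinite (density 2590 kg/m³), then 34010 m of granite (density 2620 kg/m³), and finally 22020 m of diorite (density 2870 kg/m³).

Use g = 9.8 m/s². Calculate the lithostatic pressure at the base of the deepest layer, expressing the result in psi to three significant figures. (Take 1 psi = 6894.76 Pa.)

234000 psi

alluvium: 2120 kg/m³ × 9.8 m/s² × 200 m = 4.155×10^6 Pa = 602.7 psi
serpentinite: 2590 kg/m³ × 9.8 m/s² × 4600 m = 1.168×10^8 Pa = 16934 psi
granite: 2620 kg/m³ × 9.8 m/s² × 34010 m = 8.732×10^8 Pa = 1.267×10^5 psi
diorite: 2870 kg/m³ × 9.8 m/s² × 22020 m = 6.193×10^8 Pa = 89827 psi
Total = 602.7 + 16934 + 1.267×10^5 + 89827 = 2.3402×10^5 psi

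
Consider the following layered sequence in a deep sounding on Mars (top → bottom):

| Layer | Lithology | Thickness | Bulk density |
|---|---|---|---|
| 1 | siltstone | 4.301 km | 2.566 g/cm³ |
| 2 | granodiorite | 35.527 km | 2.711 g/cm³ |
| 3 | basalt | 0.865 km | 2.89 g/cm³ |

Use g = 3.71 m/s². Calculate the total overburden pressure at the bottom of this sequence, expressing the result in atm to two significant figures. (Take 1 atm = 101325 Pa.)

4000 atm

siltstone: 2566 kg/m³ × 3.71 m/s² × 4301 m = 4.094×10^7 Pa = 404.1 atm
granodiorite: 2711 kg/m³ × 3.71 m/s² × 35527 m = 3.573×10^8 Pa = 3527 atm
basalt: 2890 kg/m³ × 3.71 m/s² × 865 m = 9.274×10^6 Pa = 91.53 atm
Total = 404.1 + 3527 + 91.53 = 4022.1 atm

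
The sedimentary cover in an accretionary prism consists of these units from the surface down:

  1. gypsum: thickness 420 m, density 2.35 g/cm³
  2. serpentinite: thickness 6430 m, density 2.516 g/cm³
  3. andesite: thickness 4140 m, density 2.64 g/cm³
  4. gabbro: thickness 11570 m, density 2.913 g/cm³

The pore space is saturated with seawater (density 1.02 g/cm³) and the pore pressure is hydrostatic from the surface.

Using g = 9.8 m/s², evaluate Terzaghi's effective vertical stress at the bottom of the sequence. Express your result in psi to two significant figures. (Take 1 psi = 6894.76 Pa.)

55000 psi

Overburden (lithostatic) stress σ_v:
gypsum: 2350 kg/m³ × 9.8 m/s² × 420 m = 9.673×10^6 Pa = 9.673 MPa
serpentinite: 2516 kg/m³ × 9.8 m/s² × 6430 m = 1.585×10^8 Pa = 158.5 MPa
andesite: 2640 kg/m³ × 9.8 m/s² × 4140 m = 1.071×10^8 Pa = 107.1 MPa
gabbro: 2913 kg/m³ × 9.8 m/s² × 11570 m = 3.303×10^8 Pa = 330.3 MPa
Total = 9.673 + 158.5 + 107.1 + 330.3 = 605.62 MPa
Pore pressure P_p = 1020 kg/m³ × 9.8 m/s² × 22560 m = 2.255×10^8 Pa = 225.5 MPa
Effective stress σ' = σ_v − P_p = 605.6 − 225.5 = 380.11 MPa = 55130 psi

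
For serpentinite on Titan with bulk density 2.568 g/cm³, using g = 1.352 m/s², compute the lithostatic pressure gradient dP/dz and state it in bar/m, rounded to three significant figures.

dP/dz = ρg = 2568 kg/m³ × 1.352 m/s² = 3471.9 Pa/m
= 3471.9 Pa/m × (1 bar/m / 1.0000×10^5 Pa/m) = 0.034719 bar/m

0.0347 bar/m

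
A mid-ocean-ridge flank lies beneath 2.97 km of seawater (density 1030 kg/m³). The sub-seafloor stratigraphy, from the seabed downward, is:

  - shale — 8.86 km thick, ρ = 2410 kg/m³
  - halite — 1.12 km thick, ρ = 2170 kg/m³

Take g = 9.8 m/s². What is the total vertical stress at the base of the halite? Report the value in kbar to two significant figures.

2.6 kbar

seawater: 1030 kg/m³ × 9.8 m/s² × 2970 m = 2.998×10^7 Pa = 0.2998 kbar
shale: 2410 kg/m³ × 9.8 m/s² × 8860 m = 2.093×10^8 Pa = 2.093 kbar
halite: 2170 kg/m³ × 9.8 m/s² × 1120 m = 2.382×10^7 Pa = 0.2382 kbar
Total = 0.2998 + 2.093 + 0.2382 = 2.6305 kbar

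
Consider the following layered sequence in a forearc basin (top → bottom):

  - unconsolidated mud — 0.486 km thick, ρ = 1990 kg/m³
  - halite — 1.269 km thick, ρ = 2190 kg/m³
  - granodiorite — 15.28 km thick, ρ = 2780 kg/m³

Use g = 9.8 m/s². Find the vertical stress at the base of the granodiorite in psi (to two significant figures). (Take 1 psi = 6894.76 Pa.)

66000 psi

unconsolidated mud: 1990 kg/m³ × 9.8 m/s² × 486 m = 9.478×10^6 Pa = 1375 psi
halite: 2190 kg/m³ × 9.8 m/s² × 1269 m = 2.724×10^7 Pa = 3950 psi
granodiorite: 2780 kg/m³ × 9.8 m/s² × 15280 m = 4.163×10^8 Pa = 60378 psi
Total = 1375 + 3950 + 60378 = 65702 psi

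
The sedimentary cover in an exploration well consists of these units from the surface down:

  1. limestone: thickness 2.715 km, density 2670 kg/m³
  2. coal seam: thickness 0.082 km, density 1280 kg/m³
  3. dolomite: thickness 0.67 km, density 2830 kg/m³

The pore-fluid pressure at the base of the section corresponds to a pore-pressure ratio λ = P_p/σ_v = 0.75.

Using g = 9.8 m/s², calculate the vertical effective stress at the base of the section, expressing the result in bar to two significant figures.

230 bar

Overburden (lithostatic) stress σ_v:
limestone: 2670 kg/m³ × 9.8 m/s² × 2715 m = 7.104×10^7 Pa = 71.04 MPa
coal seam: 1280 kg/m³ × 9.8 m/s² × 82 m = 1.029×10^6 Pa = 1.029 MPa
dolomite: 2830 kg/m³ × 9.8 m/s² × 670 m = 1.858×10^7 Pa = 18.58 MPa
Total = 71.04 + 1.029 + 18.58 = 90.651 MPa
Pore pressure P_p = λ·σ_v = 0.75 × 90.65 MPa = 67.99 MPa
Effective stress σ' = σ_v − P_p = 90.65 − 67.99 = 22.663 MPa = 226.63 bar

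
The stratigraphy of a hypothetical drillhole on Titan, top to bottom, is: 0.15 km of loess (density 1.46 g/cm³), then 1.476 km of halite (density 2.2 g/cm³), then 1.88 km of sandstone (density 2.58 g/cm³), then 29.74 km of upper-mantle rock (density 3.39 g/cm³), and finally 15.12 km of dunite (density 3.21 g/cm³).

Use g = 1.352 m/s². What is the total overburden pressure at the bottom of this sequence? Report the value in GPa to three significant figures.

0.213 GPa

loess: 1460 kg/m³ × 1.352 m/s² × 150 m = 2.961×10^5 Pa = 2.961×10^-4 GPa
halite: 2200 kg/m³ × 1.352 m/s² × 1476 m = 4.390×10^6 Pa = 4.390×10^-3 GPa
sandstone: 2580 kg/m³ × 1.352 m/s² × 1880 m = 6.558×10^6 Pa = 6.558×10^-3 GPa
upper-mantle rock: 3390 kg/m³ × 1.352 m/s² × 29740 m = 1.363×10^8 Pa = 0.1363 GPa
dunite: 3210 kg/m³ × 1.352 m/s² × 15120 m = 6.562×10^7 Pa = 0.06562 GPa
Total = 2.961×10^-4 + 4.390×10^-3 + 6.558×10^-3 + 0.1363 + 0.06562 = 0.21317 GPa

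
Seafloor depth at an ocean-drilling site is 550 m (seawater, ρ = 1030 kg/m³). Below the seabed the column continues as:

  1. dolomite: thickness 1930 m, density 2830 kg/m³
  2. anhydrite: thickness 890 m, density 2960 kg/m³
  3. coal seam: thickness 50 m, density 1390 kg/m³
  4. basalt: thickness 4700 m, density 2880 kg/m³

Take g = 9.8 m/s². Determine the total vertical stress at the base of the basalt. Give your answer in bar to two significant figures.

2200 bar

seawater: 1030 kg/m³ × 9.8 m/s² × 550 m = 5.552×10^6 Pa = 55.52 bar
dolomite: 2830 kg/m³ × 9.8 m/s² × 1930 m = 5.353×10^7 Pa = 535.3 bar
anhydrite: 2960 kg/m³ × 9.8 m/s² × 890 m = 2.582×10^7 Pa = 258.2 bar
coal seam: 1390 kg/m³ × 9.8 m/s² × 50 m = 6.811×10^5 Pa = 6.811 bar
basalt: 2880 kg/m³ × 9.8 m/s² × 4700 m = 1.327×10^8 Pa = 1327 bar
Total = 55.52 + 535.3 + 258.2 + 6.811 + 1327 = 2182.3 bar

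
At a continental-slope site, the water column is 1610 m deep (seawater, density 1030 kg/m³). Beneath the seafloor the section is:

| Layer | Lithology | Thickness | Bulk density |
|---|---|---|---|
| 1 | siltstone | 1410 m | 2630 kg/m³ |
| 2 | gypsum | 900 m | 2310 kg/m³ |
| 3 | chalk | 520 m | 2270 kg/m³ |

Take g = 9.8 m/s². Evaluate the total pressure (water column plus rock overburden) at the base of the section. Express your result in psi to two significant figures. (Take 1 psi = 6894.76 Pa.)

12000 psi

seawater: 1030 kg/m³ × 9.8 m/s² × 1610 m = 1.625×10^7 Pa = 2357 psi
siltstone: 2630 kg/m³ × 9.8 m/s² × 1410 m = 3.634×10^7 Pa = 5271 psi
gypsum: 2310 kg/m³ × 9.8 m/s² × 900 m = 2.037×10^7 Pa = 2955 psi
chalk: 2270 kg/m³ × 9.8 m/s² × 520 m = 1.157×10^7 Pa = 1678 psi
Total = 2357 + 5271 + 2955 + 1678 = 12261 psi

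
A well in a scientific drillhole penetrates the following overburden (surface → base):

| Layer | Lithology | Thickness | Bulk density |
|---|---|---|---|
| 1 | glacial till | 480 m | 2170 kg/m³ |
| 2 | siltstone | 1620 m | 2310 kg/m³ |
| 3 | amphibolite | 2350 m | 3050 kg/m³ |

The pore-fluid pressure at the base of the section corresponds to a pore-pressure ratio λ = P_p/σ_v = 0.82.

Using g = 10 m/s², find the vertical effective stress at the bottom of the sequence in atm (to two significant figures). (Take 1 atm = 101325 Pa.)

210 atm

Overburden (lithostatic) stress σ_v:
glacial till: 2170 kg/m³ × 10 m/s² × 480 m = 1.042×10^7 Pa = 10.42 MPa
siltstone: 2310 kg/m³ × 10 m/s² × 1620 m = 3.742×10^7 Pa = 37.42 MPa
amphibolite: 3050 kg/m³ × 10 m/s² × 2350 m = 7.168×10^7 Pa = 71.67 MPa
Total = 10.42 + 37.42 + 71.67 = 119.51 MPa
Pore pressure P_p = λ·σ_v = 0.82 × 119.5 MPa = 98.00 MPa
Effective stress σ' = σ_v − P_p = 119.5 − 98.00 = 21.512 MPa = 212.31 atm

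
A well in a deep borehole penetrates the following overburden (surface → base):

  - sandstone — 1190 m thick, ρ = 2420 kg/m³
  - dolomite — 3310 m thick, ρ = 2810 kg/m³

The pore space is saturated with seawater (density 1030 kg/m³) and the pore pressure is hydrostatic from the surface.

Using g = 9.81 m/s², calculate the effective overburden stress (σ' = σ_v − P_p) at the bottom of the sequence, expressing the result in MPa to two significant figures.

Overburden (lithostatic) stress σ_v:
sandstone: 2420 kg/m³ × 9.81 m/s² × 1190 m = 2.825×10^7 Pa = 28.25 MPa
dolomite: 2810 kg/m³ × 9.81 m/s² × 3310 m = 9.124×10^7 Pa = 91.24 MPa
Total = 28.25 + 91.24 = 119.49 MPa
Pore pressure P_p = 1030 kg/m³ × 9.81 m/s² × 4500 m = 4.547×10^7 Pa = 45.47 MPa
Effective stress σ' = σ_v − P_p = 119.5 − 45.47 = 74.025 MPa

74 MPa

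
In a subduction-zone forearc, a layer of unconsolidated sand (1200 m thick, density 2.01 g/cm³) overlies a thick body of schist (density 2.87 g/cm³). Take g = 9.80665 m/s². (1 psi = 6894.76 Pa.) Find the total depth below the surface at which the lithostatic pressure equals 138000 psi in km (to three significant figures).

34.2 km

Pressure at base of upper layers: 2010×9.80665×1200 = 2.365×10^7 Pa = 3431 psi
Remaining pressure to be supplied by schist: 9.515×10^8 − 2.365×10^7 = 9.278×10^8 Pa
Additional depth in schist = 9.278×10^8 Pa / (2870 kg/m³ × 9.80665 m/s²) = 32966 m
Total depth = 1200 m + 32966 m = 34166 m
= 34.166 km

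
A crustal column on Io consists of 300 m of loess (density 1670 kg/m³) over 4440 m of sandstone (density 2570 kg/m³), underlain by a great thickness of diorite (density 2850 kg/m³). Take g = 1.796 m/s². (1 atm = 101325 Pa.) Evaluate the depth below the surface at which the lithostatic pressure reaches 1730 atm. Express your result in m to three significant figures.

34800 m

Pressure at base of upper layers: 1670×1.796×300 + 2570×1.796×4440 = 2.139×10^7 Pa = 211.1 atm
Remaining pressure to be supplied by diorite: 1.753×10^8 − 2.139×10^7 = 1.539×10^8 Pa
Additional depth in diorite = 1.539×10^8 Pa / (2850 kg/m³ × 1.796 m/s²) = 30067 m
Total depth = 4740 m + 30067 m = 34807 m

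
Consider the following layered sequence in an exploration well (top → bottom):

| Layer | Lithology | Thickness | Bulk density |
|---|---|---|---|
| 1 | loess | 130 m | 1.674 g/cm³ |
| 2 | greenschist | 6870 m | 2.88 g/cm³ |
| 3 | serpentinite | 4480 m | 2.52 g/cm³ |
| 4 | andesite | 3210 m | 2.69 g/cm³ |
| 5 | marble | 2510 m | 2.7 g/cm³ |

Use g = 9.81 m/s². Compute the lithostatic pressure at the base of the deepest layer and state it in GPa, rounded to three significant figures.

loess: 1674 kg/m³ × 9.81 m/s² × 130 m = 2.135×10^6 Pa = 2.135×10^-3 GPa
greenschist: 2880 kg/m³ × 9.81 m/s² × 6870 m = 1.941×10^8 Pa = 0.1941 GPa
serpentinite: 2520 kg/m³ × 9.81 m/s² × 4480 m = 1.108×10^8 Pa = 0.1108 GPa
andesite: 2690 kg/m³ × 9.81 m/s² × 3210 m = 8.471×10^7 Pa = 0.08471 GPa
marble: 2700 kg/m³ × 9.81 m/s² × 2510 m = 6.648×10^7 Pa = 0.06648 GPa
Total = 2.135×10^-3 + 0.1941 + 0.1108 + 0.08471 + 0.06648 = 0.45817 GPa

0.458 GPa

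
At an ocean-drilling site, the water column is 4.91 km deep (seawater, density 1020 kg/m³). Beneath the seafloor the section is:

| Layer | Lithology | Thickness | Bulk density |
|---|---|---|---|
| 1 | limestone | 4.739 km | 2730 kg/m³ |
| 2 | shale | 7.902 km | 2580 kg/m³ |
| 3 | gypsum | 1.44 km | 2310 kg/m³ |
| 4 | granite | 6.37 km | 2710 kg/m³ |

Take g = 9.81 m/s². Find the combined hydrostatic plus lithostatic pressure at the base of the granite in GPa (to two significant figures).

0.58 GPa

seawater: 1020 kg/m³ × 9.81 m/s² × 4910 m = 4.913×10^7 Pa = 0.04913 GPa
limestone: 2730 kg/m³ × 9.81 m/s² × 4739 m = 1.269×10^8 Pa = 0.1269 GPa
shale: 2580 kg/m³ × 9.81 m/s² × 7902 m = 2.000×10^8 Pa = 0.2000 GPa
gypsum: 2310 kg/m³ × 9.81 m/s² × 1440 m = 3.263×10^7 Pa = 0.03263 GPa
granite: 2710 kg/m³ × 9.81 m/s² × 6370 m = 1.693×10^8 Pa = 0.1693 GPa
Total = 0.04913 + 0.1269 + 0.2000 + 0.03263 + 0.1693 = 0.57802 GPa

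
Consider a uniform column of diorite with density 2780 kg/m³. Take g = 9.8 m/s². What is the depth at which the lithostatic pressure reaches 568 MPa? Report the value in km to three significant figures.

20.8 km

h = P/(ρg) = 568 MPa / (2780 kg/m³ × 9.8 m/s²) = 5.680×10^8 Pa / 27244 Pa/m = 20849 m
= 20.849 km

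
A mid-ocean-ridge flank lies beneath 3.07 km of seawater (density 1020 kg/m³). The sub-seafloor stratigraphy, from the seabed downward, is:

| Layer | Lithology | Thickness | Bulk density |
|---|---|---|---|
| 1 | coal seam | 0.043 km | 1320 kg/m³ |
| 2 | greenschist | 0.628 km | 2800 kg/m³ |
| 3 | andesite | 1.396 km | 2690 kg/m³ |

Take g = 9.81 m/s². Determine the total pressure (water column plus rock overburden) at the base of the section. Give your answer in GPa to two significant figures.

0.085 GPa

seawater: 1020 kg/m³ × 9.81 m/s² × 3070 m = 3.072×10^7 Pa = 0.03072 GPa
coal seam: 1320 kg/m³ × 9.81 m/s² × 43 m = 5.568×10^5 Pa = 5.568×10^-4 GPa
greenschist: 2800 kg/m³ × 9.81 m/s² × 628 m = 1.725×10^7 Pa = 0.01725 GPa
andesite: 2690 kg/m³ × 9.81 m/s² × 1396 m = 3.684×10^7 Pa = 0.03684 GPa
Total = 0.03072 + 5.568×10^-4 + 0.01725 + 0.03684 = 0.085365 GPa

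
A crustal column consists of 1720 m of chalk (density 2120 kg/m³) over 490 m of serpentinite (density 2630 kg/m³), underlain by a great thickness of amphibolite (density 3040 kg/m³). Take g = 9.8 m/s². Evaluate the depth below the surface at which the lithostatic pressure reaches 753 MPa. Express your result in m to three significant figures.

Pressure at base of upper layers: 2120×9.8×1720 + 2630×9.8×490 = 4.836×10^7 Pa = 48.36 MPa
Remaining pressure to be supplied by amphibolite: 7.530×10^8 − 4.836×10^7 = 7.046×10^8 Pa
Additional depth in amphibolite = 7.046×10^8 Pa / (3040 kg/m³ × 9.8 m/s²) = 23652 m
Total depth = 2210 m + 23652 m = 25862 m

25900 m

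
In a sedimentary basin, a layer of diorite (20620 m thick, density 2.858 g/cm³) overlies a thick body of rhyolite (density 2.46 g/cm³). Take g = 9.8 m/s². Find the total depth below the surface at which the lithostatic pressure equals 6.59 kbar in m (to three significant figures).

Pressure at base of upper layers: 2858×9.8×20620 = 5.775×10^8 Pa = 5.775 kbar
Remaining pressure to be supplied by rhyolite: 6.590×10^8 − 5.775×10^8 = 8.147×10^7 Pa
Additional depth in rhyolite = 8.147×10^7 Pa / (2460 kg/m³ × 9.8 m/s²) = 3379.2 m
Total depth = 20620 m + 3379.2 m = 23999 m

24000 m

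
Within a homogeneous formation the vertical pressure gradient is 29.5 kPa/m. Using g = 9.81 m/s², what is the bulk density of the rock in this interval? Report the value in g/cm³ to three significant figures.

ρ = (dP/dz)/g = 29.5 kPa/m / 9.81 m/s² = 29500 Pa/m / 9.81 m/s² = 3007.1 kg/m³
= 3.007 g/cm³

3.01 g/cm³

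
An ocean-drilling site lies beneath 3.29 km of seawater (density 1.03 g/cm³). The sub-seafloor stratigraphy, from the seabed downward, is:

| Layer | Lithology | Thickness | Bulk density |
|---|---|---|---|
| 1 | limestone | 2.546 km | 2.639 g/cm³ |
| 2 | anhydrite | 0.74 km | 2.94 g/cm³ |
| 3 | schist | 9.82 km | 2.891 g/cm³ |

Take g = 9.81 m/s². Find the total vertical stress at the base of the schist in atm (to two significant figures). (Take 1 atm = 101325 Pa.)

3900 atm

seawater: 1030 kg/m³ × 9.81 m/s² × 3290 m = 3.324×10^7 Pa = 328.1 atm
limestone: 2639 kg/m³ × 9.81 m/s² × 2546 m = 6.591×10^7 Pa = 650.5 atm
anhydrite: 2940 kg/m³ × 9.81 m/s² × 740 m = 2.134×10^7 Pa = 210.6 atm
schist: 2891 kg/m³ × 9.81 m/s² × 9820 m = 2.785×10^8 Pa = 2749 atm
Total = 328.1 + 650.5 + 210.6 + 2749 = 3937.8 atm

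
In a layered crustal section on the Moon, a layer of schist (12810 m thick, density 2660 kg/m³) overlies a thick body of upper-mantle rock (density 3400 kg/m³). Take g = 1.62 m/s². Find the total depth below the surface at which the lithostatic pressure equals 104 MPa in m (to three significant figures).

Pressure at base of upper layers: 2660×1.62×12810 = 5.520×10^7 Pa = 55.20 MPa
Remaining pressure to be supplied by upper-mantle rock: 1.040×10^8 − 5.520×10^7 = 4.880×10^7 Pa
Additional depth in upper-mantle rock = 4.880×10^7 Pa / (3400 kg/m³ × 1.62 m/s²) = 8859.7 m
Total depth = 12810 m + 8859.7 m = 21670 m

21700 m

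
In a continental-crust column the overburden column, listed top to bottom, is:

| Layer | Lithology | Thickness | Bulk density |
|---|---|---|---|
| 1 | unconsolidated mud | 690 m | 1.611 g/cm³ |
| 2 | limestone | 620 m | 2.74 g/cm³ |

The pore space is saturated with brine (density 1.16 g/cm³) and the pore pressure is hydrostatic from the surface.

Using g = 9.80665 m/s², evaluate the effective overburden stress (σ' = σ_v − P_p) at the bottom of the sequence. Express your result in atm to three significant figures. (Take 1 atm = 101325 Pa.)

Overburden (lithostatic) stress σ_v:
unconsolidated mud: 1611 kg/m³ × 9.80665 m/s² × 690 m = 1.090×10^7 Pa = 10.90 MPa
limestone: 2740 kg/m³ × 9.80665 m/s² × 620 m = 1.666×10^7 Pa = 16.66 MPa
Total = 10.90 + 16.66 = 27.561 MPa
Pore pressure P_p = 1160 kg/m³ × 9.80665 m/s² × 1310 m = 1.490×10^7 Pa = 14.90 MPa
Effective stress σ' = σ_v − P_p = 27.56 − 14.90 = 12.658 MPa = 124.93 atm

125 atm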